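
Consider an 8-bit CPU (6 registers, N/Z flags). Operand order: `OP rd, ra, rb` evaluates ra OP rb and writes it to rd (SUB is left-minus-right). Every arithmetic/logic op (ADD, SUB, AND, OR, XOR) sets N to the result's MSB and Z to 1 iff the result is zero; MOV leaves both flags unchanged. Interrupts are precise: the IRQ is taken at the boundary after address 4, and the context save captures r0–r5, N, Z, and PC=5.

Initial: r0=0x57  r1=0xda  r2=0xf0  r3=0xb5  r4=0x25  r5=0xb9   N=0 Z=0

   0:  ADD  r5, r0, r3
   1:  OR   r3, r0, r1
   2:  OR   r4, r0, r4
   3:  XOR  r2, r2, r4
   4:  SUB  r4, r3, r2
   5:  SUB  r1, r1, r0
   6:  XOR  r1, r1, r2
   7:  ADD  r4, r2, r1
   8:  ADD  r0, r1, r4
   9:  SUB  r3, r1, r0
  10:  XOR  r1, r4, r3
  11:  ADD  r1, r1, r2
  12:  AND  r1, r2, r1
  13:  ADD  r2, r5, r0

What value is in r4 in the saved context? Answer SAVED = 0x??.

after  0: r0=0x57 r1=0xda r2=0xf0 r3=0xb5 r4=0x25 r5=0x0c  N=0 Z=0
after  1: r0=0x57 r1=0xda r2=0xf0 r3=0xdf r4=0x25 r5=0x0c  N=1 Z=0
after  2: r0=0x57 r1=0xda r2=0xf0 r3=0xdf r4=0x77 r5=0x0c  N=0 Z=0
after  3: r0=0x57 r1=0xda r2=0x87 r3=0xdf r4=0x77 r5=0x0c  N=1 Z=0
after  4: r0=0x57 r1=0xda r2=0x87 r3=0xdf r4=0x58 r5=0x0c  N=0 Z=0
-- IRQ taken; context saved, return-PC = 5 --

SAVED = 0x58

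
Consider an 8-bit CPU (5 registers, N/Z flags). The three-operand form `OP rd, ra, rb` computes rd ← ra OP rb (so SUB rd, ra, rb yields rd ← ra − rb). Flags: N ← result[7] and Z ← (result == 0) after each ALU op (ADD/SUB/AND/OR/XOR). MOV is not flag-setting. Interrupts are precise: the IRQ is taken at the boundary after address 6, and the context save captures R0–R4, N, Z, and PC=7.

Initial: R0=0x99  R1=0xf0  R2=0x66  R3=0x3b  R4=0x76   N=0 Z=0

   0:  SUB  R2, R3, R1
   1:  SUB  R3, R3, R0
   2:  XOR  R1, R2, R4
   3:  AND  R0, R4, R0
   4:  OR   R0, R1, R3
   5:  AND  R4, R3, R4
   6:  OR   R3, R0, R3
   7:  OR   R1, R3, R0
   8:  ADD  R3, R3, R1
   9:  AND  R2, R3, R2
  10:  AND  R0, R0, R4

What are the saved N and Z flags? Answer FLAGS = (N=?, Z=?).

after  0: R0=0x99 R1=0xf0 R2=0x4b R3=0x3b R4=0x76  N=0 Z=0
after  1: R0=0x99 R1=0xf0 R2=0x4b R3=0xa2 R4=0x76  N=1 Z=0
after  2: R0=0x99 R1=0x3d R2=0x4b R3=0xa2 R4=0x76  N=0 Z=0
after  3: R0=0x10 R1=0x3d R2=0x4b R3=0xa2 R4=0x76  N=0 Z=0
after  4: R0=0xbf R1=0x3d R2=0x4b R3=0xa2 R4=0x76  N=1 Z=0
after  5: R0=0xbf R1=0x3d R2=0x4b R3=0xa2 R4=0x22  N=0 Z=0
after  6: R0=0xbf R1=0x3d R2=0x4b R3=0xbf R4=0x22  N=1 Z=0
-- IRQ taken; context saved, return-PC = 7 --

FLAGS = (N=1, Z=0)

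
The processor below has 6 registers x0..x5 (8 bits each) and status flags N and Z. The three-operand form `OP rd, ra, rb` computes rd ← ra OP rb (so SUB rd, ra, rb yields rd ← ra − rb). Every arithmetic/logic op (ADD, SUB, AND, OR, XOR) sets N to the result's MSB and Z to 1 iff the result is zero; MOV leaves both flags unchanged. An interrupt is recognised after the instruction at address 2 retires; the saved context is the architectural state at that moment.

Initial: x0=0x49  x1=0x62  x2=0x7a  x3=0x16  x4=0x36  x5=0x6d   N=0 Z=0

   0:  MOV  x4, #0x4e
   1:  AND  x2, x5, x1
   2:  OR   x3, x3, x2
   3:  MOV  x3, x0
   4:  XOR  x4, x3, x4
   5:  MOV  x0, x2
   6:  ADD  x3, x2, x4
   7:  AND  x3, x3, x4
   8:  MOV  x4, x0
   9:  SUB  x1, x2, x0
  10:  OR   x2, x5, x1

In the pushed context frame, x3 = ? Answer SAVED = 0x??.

SAVED = 0x76

after  0: x0=0x49 x1=0x62 x2=0x7a x3=0x16 x4=0x4e x5=0x6d  N=0 Z=0
after  1: x0=0x49 x1=0x62 x2=0x60 x3=0x16 x4=0x4e x5=0x6d  N=0 Z=0
after  2: x0=0x49 x1=0x62 x2=0x60 x3=0x76 x4=0x4e x5=0x6d  N=0 Z=0
-- IRQ taken; context saved, return-PC = 3 --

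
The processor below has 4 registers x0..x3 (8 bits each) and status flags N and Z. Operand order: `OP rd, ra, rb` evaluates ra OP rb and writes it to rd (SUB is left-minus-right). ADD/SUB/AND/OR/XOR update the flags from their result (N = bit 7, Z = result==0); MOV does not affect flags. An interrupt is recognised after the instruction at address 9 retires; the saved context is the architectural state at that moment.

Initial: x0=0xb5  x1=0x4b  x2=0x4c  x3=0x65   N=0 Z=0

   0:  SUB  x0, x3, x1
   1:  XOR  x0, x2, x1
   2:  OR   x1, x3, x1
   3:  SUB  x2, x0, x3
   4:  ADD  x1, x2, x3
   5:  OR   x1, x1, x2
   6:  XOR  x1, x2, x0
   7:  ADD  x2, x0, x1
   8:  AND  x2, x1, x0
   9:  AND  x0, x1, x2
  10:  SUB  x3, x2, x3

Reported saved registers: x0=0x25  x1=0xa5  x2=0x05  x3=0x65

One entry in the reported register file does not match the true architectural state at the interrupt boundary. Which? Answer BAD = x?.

after  0: x0=0x1a x1=0x4b x2=0x4c x3=0x65  N=0 Z=0
after  1: x0=0x07 x1=0x4b x2=0x4c x3=0x65  N=0 Z=0
after  2: x0=0x07 x1=0x6f x2=0x4c x3=0x65  N=0 Z=0
after  3: x0=0x07 x1=0x6f x2=0xa2 x3=0x65  N=1 Z=0
after  4: x0=0x07 x1=0x07 x2=0xa2 x3=0x65  N=0 Z=0
after  5: x0=0x07 x1=0xa7 x2=0xa2 x3=0x65  N=1 Z=0
after  6: x0=0x07 x1=0xa5 x2=0xa2 x3=0x65  N=1 Z=0
after  7: x0=0x07 x1=0xa5 x2=0xac x3=0x65  N=1 Z=0
after  8: x0=0x07 x1=0xa5 x2=0x05 x3=0x65  N=0 Z=0
after  9: x0=0x05 x1=0xa5 x2=0x05 x3=0x65  N=0 Z=0
-- IRQ taken; context saved, return-PC = 10 --
mismatch: x0: reported 0x25 vs actual 0x05

BAD = x0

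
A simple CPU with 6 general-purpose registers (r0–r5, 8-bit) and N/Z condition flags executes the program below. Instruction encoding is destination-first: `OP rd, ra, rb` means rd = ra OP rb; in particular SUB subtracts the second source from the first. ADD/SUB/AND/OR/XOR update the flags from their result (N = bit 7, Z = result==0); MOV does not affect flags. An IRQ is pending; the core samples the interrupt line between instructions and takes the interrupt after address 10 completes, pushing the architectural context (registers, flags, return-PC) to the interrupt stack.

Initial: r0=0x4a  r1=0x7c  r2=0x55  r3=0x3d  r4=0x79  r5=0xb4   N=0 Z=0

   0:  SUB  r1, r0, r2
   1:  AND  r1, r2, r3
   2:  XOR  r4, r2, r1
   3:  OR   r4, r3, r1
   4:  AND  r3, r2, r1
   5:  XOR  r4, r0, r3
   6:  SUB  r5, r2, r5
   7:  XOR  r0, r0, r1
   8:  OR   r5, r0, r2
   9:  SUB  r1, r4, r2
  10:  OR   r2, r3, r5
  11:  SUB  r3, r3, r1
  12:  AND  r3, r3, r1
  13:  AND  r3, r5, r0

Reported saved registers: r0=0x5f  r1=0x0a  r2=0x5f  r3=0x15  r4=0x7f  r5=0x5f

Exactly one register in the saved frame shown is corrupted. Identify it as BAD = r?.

BAD = r4

after  0: r0=0x4a r1=0xf5 r2=0x55 r3=0x3d r4=0x79 r5=0xb4  N=1 Z=0
after  1: r0=0x4a r1=0x15 r2=0x55 r3=0x3d r4=0x79 r5=0xb4  N=0 Z=0
after  2: r0=0x4a r1=0x15 r2=0x55 r3=0x3d r4=0x40 r5=0xb4  N=0 Z=0
after  3: r0=0x4a r1=0x15 r2=0x55 r3=0x3d r4=0x3d r5=0xb4  N=0 Z=0
after  4: r0=0x4a r1=0x15 r2=0x55 r3=0x15 r4=0x3d r5=0xb4  N=0 Z=0
after  5: r0=0x4a r1=0x15 r2=0x55 r3=0x15 r4=0x5f r5=0xb4  N=0 Z=0
after  6: r0=0x4a r1=0x15 r2=0x55 r3=0x15 r4=0x5f r5=0xa1  N=1 Z=0
after  7: r0=0x5f r1=0x15 r2=0x55 r3=0x15 r4=0x5f r5=0xa1  N=0 Z=0
after  8: r0=0x5f r1=0x15 r2=0x55 r3=0x15 r4=0x5f r5=0x5f  N=0 Z=0
after  9: r0=0x5f r1=0x0a r2=0x55 r3=0x15 r4=0x5f r5=0x5f  N=0 Z=0
after 10: r0=0x5f r1=0x0a r2=0x5f r3=0x15 r4=0x5f r5=0x5f  N=0 Z=0
-- IRQ taken; context saved, return-PC = 11 --
mismatch: r4: reported 0x7f vs actual 0x5f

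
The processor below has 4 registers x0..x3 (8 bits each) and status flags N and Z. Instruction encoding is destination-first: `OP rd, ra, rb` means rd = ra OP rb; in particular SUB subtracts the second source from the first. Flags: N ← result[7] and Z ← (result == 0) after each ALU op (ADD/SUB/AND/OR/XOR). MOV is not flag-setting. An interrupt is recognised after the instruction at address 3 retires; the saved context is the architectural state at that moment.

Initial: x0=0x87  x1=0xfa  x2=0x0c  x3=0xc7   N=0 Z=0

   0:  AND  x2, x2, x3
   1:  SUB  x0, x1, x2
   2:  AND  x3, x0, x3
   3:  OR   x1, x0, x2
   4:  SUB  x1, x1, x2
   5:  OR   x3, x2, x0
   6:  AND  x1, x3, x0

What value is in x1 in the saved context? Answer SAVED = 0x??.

after  0: x0=0x87 x1=0xfa x2=0x04 x3=0xc7  N=0 Z=0
after  1: x0=0xf6 x1=0xfa x2=0x04 x3=0xc7  N=1 Z=0
after  2: x0=0xf6 x1=0xfa x2=0x04 x3=0xc6  N=1 Z=0
after  3: x0=0xf6 x1=0xf6 x2=0x04 x3=0xc6  N=1 Z=0
-- IRQ taken; context saved, return-PC = 4 --

SAVED = 0xf6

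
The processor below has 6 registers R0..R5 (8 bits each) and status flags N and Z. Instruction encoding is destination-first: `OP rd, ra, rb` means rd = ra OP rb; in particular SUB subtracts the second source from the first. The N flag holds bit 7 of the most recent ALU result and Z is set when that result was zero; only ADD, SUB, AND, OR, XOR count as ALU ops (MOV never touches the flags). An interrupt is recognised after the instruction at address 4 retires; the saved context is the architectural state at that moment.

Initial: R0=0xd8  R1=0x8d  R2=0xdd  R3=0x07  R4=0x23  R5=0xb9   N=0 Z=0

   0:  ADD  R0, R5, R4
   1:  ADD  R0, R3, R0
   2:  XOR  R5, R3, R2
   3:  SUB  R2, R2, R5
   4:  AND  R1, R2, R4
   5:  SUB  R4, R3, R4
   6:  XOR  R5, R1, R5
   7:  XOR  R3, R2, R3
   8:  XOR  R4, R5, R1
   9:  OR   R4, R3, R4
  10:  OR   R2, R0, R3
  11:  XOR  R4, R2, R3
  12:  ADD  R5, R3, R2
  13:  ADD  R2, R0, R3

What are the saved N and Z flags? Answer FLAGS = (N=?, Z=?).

FLAGS = (N=0, Z=0)

after  0: R0=0xdc R1=0x8d R2=0xdd R3=0x07 R4=0x23 R5=0xb9  N=1 Z=0
after  1: R0=0xe3 R1=0x8d R2=0xdd R3=0x07 R4=0x23 R5=0xb9  N=1 Z=0
after  2: R0=0xe3 R1=0x8d R2=0xdd R3=0x07 R4=0x23 R5=0xda  N=1 Z=0
after  3: R0=0xe3 R1=0x8d R2=0x03 R3=0x07 R4=0x23 R5=0xda  N=0 Z=0
after  4: R0=0xe3 R1=0x03 R2=0x03 R3=0x07 R4=0x23 R5=0xda  N=0 Z=0
-- IRQ taken; context saved, return-PC = 5 --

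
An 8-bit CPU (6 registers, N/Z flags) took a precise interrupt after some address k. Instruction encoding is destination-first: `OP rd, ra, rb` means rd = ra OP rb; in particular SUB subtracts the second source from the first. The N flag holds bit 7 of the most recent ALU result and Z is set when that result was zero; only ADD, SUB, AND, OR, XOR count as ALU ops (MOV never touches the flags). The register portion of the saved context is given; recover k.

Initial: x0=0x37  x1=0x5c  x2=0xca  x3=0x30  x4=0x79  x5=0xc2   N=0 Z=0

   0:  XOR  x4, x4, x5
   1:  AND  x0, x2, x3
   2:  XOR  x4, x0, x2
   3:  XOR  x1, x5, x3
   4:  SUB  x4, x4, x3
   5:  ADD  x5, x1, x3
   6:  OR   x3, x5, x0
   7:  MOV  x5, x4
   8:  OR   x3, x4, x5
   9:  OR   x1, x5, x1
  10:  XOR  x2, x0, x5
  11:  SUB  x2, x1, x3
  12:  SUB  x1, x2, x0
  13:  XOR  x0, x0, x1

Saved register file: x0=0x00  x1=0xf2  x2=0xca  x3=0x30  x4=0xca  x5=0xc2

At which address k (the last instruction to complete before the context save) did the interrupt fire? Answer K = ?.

after  0: x0=0x37 x1=0x5c x2=0xca x3=0x30 x4=0xbb x5=0xc2  N=1 Z=0
after  1: x0=0x00 x1=0x5c x2=0xca x3=0x30 x4=0xbb x5=0xc2  N=0 Z=1
after  2: x0=0x00 x1=0x5c x2=0xca x3=0x30 x4=0xca x5=0xc2  N=1 Z=0
after  3: x0=0x00 x1=0xf2 x2=0xca x3=0x30 x4=0xca x5=0xc2  N=1 Z=0
-- IRQ taken; context saved, return-PC = 4 --

K = 3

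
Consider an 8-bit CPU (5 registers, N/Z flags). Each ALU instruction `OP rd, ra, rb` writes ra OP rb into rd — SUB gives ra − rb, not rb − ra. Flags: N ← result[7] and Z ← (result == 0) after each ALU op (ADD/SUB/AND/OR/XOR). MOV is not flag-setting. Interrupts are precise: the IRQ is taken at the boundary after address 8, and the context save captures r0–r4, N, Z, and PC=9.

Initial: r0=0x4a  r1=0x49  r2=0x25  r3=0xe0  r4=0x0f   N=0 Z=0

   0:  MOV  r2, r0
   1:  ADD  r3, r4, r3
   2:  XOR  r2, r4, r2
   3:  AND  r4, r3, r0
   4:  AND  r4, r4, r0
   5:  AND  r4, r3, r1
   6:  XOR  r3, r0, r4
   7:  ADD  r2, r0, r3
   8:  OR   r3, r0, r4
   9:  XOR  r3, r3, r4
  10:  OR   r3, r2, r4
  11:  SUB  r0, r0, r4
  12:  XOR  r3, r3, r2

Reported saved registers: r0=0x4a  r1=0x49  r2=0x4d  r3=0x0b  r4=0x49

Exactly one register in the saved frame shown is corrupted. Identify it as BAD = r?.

after  0: r0=0x4a r1=0x49 r2=0x4a r3=0xe0 r4=0x0f  N=0 Z=0
after  1: r0=0x4a r1=0x49 r2=0x4a r3=0xef r4=0x0f  N=1 Z=0
after  2: r0=0x4a r1=0x49 r2=0x45 r3=0xef r4=0x0f  N=0 Z=0
after  3: r0=0x4a r1=0x49 r2=0x45 r3=0xef r4=0x4a  N=0 Z=0
after  4: r0=0x4a r1=0x49 r2=0x45 r3=0xef r4=0x4a  N=0 Z=0
after  5: r0=0x4a r1=0x49 r2=0x45 r3=0xef r4=0x49  N=0 Z=0
after  6: r0=0x4a r1=0x49 r2=0x45 r3=0x03 r4=0x49  N=0 Z=0
after  7: r0=0x4a r1=0x49 r2=0x4d r3=0x03 r4=0x49  N=0 Z=0
after  8: r0=0x4a r1=0x49 r2=0x4d r3=0x4b r4=0x49  N=0 Z=0
-- IRQ taken; context saved, return-PC = 9 --
mismatch: r3: reported 0x0b vs actual 0x4b

BAD = r3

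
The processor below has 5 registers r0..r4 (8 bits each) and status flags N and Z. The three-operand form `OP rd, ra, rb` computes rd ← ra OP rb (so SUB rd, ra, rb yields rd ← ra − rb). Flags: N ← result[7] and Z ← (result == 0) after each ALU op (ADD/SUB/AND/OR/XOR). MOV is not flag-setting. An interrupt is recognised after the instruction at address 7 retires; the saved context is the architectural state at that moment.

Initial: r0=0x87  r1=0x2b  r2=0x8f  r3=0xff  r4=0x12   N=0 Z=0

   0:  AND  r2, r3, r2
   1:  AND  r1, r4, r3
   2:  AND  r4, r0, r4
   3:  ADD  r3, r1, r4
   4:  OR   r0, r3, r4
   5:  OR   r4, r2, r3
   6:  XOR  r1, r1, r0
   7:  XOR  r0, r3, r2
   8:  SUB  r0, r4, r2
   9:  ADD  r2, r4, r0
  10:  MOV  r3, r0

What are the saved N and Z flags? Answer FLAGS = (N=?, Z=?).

after  0: r0=0x87 r1=0x2b r2=0x8f r3=0xff r4=0x12  N=1 Z=0
after  1: r0=0x87 r1=0x12 r2=0x8f r3=0xff r4=0x12  N=0 Z=0
after  2: r0=0x87 r1=0x12 r2=0x8f r3=0xff r4=0x02  N=0 Z=0
after  3: r0=0x87 r1=0x12 r2=0x8f r3=0x14 r4=0x02  N=0 Z=0
after  4: r0=0x16 r1=0x12 r2=0x8f r3=0x14 r4=0x02  N=0 Z=0
after  5: r0=0x16 r1=0x12 r2=0x8f r3=0x14 r4=0x9f  N=1 Z=0
after  6: r0=0x16 r1=0x04 r2=0x8f r3=0x14 r4=0x9f  N=0 Z=0
after  7: r0=0x9b r1=0x04 r2=0x8f r3=0x14 r4=0x9f  N=1 Z=0
-- IRQ taken; context saved, return-PC = 8 --

FLAGS = (N=1, Z=0)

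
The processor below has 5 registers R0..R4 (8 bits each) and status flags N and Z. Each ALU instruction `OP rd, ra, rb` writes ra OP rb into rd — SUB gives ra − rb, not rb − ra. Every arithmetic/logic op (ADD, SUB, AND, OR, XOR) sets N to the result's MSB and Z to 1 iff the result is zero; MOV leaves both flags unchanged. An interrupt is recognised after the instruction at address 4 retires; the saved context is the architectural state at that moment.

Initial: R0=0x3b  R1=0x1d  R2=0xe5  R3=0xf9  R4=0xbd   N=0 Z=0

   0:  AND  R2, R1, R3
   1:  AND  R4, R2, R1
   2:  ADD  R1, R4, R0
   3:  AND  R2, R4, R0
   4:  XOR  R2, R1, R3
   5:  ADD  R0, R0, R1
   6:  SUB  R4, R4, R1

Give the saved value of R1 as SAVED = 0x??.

SAVED = 0x54

after  0: R0=0x3b R1=0x1d R2=0x19 R3=0xf9 R4=0xbd  N=0 Z=0
after  1: R0=0x3b R1=0x1d R2=0x19 R3=0xf9 R4=0x19  N=0 Z=0
after  2: R0=0x3b R1=0x54 R2=0x19 R3=0xf9 R4=0x19  N=0 Z=0
after  3: R0=0x3b R1=0x54 R2=0x19 R3=0xf9 R4=0x19  N=0 Z=0
after  4: R0=0x3b R1=0x54 R2=0xad R3=0xf9 R4=0x19  N=1 Z=0
-- IRQ taken; context saved, return-PC = 5 --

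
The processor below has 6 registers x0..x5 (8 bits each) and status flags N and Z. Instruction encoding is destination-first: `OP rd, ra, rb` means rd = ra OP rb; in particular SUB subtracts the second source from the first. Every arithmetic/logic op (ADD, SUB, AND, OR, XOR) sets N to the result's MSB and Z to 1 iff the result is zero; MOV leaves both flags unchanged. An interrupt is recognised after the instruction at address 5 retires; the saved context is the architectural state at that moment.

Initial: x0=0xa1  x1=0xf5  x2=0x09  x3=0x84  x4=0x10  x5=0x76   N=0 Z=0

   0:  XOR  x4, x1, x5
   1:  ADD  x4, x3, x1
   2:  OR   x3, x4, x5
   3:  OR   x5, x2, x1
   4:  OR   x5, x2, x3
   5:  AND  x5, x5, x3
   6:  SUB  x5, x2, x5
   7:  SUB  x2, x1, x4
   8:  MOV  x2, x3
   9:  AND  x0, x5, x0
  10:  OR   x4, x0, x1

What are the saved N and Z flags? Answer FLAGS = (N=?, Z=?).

after  0: x0=0xa1 x1=0xf5 x2=0x09 x3=0x84 x4=0x83 x5=0x76  N=1 Z=0
after  1: x0=0xa1 x1=0xf5 x2=0x09 x3=0x84 x4=0x79 x5=0x76  N=0 Z=0
after  2: x0=0xa1 x1=0xf5 x2=0x09 x3=0x7f x4=0x79 x5=0x76  N=0 Z=0
after  3: x0=0xa1 x1=0xf5 x2=0x09 x3=0x7f x4=0x79 x5=0xfd  N=1 Z=0
after  4: x0=0xa1 x1=0xf5 x2=0x09 x3=0x7f x4=0x79 x5=0x7f  N=0 Z=0
after  5: x0=0xa1 x1=0xf5 x2=0x09 x3=0x7f x4=0x79 x5=0x7f  N=0 Z=0
-- IRQ taken; context saved, return-PC = 6 --

FLAGS = (N=0, Z=0)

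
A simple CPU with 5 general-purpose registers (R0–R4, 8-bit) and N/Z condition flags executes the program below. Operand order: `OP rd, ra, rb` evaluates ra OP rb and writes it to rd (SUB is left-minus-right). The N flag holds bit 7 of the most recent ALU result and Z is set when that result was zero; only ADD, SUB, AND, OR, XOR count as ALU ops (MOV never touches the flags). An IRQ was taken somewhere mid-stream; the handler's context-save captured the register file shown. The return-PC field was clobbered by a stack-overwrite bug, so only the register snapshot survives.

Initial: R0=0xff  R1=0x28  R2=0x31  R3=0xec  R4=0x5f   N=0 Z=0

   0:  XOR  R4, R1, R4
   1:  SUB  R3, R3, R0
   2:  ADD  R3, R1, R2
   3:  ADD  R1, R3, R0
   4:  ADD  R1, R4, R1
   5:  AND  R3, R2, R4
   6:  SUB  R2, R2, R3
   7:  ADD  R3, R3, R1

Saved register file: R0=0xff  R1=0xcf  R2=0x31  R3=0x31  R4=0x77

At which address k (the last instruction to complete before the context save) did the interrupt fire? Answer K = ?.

after  0: R0=0xff R1=0x28 R2=0x31 R3=0xec R4=0x77  N=0 Z=0
after  1: R0=0xff R1=0x28 R2=0x31 R3=0xed R4=0x77  N=1 Z=0
after  2: R0=0xff R1=0x28 R2=0x31 R3=0x59 R4=0x77  N=0 Z=0
after  3: R0=0xff R1=0x58 R2=0x31 R3=0x59 R4=0x77  N=0 Z=0
after  4: R0=0xff R1=0xcf R2=0x31 R3=0x59 R4=0x77  N=1 Z=0
after  5: R0=0xff R1=0xcf R2=0x31 R3=0x31 R4=0x77  N=0 Z=0
-- IRQ taken; context saved, return-PC = 6 --

K = 5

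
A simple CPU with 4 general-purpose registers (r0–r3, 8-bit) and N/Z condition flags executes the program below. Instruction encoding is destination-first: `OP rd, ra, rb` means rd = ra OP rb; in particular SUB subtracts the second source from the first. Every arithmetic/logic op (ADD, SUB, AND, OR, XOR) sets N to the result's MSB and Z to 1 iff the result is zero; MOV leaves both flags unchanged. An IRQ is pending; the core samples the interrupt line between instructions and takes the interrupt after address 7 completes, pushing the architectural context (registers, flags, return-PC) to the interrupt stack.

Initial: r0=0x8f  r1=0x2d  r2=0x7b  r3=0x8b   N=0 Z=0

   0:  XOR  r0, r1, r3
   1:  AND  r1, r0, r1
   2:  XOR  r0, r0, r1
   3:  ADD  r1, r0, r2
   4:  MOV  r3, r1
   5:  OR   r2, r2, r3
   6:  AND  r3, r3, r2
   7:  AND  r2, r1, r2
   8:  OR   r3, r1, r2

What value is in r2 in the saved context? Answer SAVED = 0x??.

after  0: r0=0xa6 r1=0x2d r2=0x7b r3=0x8b  N=1 Z=0
after  1: r0=0xa6 r1=0x24 r2=0x7b r3=0x8b  N=0 Z=0
after  2: r0=0x82 r1=0x24 r2=0x7b r3=0x8b  N=1 Z=0
after  3: r0=0x82 r1=0xfd r2=0x7b r3=0x8b  N=1 Z=0
after  4: r0=0x82 r1=0xfd r2=0x7b r3=0xfd  N=1 Z=0
after  5: r0=0x82 r1=0xfd r2=0xff r3=0xfd  N=1 Z=0
after  6: r0=0x82 r1=0xfd r2=0xff r3=0xfd  N=1 Z=0
after  7: r0=0x82 r1=0xfd r2=0xfd r3=0xfd  N=1 Z=0
-- IRQ taken; context saved, return-PC = 8 --

SAVED = 0xfd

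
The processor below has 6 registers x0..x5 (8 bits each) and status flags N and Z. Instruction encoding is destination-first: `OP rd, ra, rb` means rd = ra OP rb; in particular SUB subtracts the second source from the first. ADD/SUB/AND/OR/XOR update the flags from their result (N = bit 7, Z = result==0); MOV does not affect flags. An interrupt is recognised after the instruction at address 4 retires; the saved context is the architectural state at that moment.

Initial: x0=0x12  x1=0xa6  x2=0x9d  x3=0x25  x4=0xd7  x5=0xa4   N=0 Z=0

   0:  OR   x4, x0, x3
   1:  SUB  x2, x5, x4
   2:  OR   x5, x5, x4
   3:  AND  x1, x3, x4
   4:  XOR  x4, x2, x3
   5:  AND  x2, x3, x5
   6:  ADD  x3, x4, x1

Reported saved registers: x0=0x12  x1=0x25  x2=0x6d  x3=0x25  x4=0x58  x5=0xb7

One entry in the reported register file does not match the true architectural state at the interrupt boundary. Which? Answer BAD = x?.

after  0: x0=0x12 x1=0xa6 x2=0x9d x3=0x25 x4=0x37 x5=0xa4  N=0 Z=0
after  1: x0=0x12 x1=0xa6 x2=0x6d x3=0x25 x4=0x37 x5=0xa4  N=0 Z=0
after  2: x0=0x12 x1=0xa6 x2=0x6d x3=0x25 x4=0x37 x5=0xb7  N=1 Z=0
after  3: x0=0x12 x1=0x25 x2=0x6d x3=0x25 x4=0x37 x5=0xb7  N=0 Z=0
after  4: x0=0x12 x1=0x25 x2=0x6d x3=0x25 x4=0x48 x5=0xb7  N=0 Z=0
-- IRQ taken; context saved, return-PC = 5 --
mismatch: x4: reported 0x58 vs actual 0x48

BAD = x4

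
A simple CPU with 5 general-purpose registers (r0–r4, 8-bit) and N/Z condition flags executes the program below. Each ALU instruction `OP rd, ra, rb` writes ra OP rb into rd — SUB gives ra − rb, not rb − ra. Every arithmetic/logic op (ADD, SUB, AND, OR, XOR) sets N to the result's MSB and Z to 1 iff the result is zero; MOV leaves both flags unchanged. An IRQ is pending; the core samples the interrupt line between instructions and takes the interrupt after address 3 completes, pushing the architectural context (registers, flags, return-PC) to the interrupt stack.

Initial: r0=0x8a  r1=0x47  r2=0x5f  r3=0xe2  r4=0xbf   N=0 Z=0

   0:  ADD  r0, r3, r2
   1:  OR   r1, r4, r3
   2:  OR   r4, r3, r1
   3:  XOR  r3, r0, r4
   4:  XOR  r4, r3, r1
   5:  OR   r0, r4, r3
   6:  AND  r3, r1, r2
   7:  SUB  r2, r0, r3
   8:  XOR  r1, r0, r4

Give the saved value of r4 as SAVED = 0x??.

after  0: r0=0x41 r1=0x47 r2=0x5f r3=0xe2 r4=0xbf  N=0 Z=0
after  1: r0=0x41 r1=0xff r2=0x5f r3=0xe2 r4=0xbf  N=1 Z=0
after  2: r0=0x41 r1=0xff r2=0x5f r3=0xe2 r4=0xff  N=1 Z=0
after  3: r0=0x41 r1=0xff r2=0x5f r3=0xbe r4=0xff  N=1 Z=0
-- IRQ taken; context saved, return-PC = 4 --

SAVED = 0xff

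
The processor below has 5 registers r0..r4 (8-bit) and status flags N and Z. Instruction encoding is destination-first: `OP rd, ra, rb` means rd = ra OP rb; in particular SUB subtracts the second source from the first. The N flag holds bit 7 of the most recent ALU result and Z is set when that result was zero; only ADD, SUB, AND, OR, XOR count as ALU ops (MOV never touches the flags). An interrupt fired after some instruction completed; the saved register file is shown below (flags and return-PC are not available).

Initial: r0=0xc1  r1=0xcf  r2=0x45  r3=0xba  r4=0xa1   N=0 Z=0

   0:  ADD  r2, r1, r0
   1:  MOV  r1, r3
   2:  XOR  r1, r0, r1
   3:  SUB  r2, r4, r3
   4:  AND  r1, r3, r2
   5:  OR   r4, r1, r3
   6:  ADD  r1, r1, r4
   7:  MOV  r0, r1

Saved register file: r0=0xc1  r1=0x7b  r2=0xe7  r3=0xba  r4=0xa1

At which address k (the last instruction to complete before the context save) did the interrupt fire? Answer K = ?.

K = 3

after  0: r0=0xc1 r1=0xcf r2=0x90 r3=0xba r4=0xa1  N=1 Z=0
after  1: r0=0xc1 r1=0xba r2=0x90 r3=0xba r4=0xa1  N=1 Z=0
after  2: r0=0xc1 r1=0x7b r2=0x90 r3=0xba r4=0xa1  N=0 Z=0
after  3: r0=0xc1 r1=0x7b r2=0xe7 r3=0xba r4=0xa1  N=1 Z=0
-- IRQ taken; context saved, return-PC = 4 --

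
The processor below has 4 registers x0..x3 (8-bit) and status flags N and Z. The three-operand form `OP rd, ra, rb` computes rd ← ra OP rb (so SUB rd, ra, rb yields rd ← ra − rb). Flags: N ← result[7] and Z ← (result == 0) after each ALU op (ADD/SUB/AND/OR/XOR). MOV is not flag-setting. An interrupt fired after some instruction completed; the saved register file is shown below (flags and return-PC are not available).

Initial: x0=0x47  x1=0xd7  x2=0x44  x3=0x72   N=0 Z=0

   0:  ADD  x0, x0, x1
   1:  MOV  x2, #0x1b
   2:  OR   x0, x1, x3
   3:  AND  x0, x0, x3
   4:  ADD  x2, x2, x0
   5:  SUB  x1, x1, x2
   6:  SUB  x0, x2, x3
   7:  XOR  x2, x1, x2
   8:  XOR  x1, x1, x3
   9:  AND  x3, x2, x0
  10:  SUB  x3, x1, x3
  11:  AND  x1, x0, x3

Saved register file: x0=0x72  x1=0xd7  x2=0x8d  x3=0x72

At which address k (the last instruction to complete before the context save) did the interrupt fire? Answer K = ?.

K = 4

after  0: x0=0x1e x1=0xd7 x2=0x44 x3=0x72  N=0 Z=0
after  1: x0=0x1e x1=0xd7 x2=0x1b x3=0x72  N=0 Z=0
after  2: x0=0xf7 x1=0xd7 x2=0x1b x3=0x72  N=1 Z=0
after  3: x0=0x72 x1=0xd7 x2=0x1b x3=0x72  N=0 Z=0
after  4: x0=0x72 x1=0xd7 x2=0x8d x3=0x72  N=1 Z=0
-- IRQ taken; context saved, return-PC = 5 --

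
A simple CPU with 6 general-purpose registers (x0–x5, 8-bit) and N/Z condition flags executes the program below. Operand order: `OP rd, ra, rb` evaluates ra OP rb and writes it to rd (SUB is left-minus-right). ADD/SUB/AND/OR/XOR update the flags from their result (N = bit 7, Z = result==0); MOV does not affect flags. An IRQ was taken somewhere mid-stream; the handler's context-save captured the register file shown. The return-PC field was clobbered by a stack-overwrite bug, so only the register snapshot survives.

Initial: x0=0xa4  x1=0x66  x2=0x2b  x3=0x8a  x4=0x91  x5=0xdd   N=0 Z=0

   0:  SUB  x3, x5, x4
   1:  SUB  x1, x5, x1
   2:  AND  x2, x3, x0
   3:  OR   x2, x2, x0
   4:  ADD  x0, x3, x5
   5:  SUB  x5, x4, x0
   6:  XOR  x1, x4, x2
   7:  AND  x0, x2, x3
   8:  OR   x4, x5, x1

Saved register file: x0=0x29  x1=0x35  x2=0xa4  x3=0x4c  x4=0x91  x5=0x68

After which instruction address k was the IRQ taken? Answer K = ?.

after  0: x0=0xa4 x1=0x66 x2=0x2b x3=0x4c x4=0x91 x5=0xdd  N=0 Z=0
after  1: x0=0xa4 x1=0x77 x2=0x2b x3=0x4c x4=0x91 x5=0xdd  N=0 Z=0
after  2: x0=0xa4 x1=0x77 x2=0x04 x3=0x4c x4=0x91 x5=0xdd  N=0 Z=0
after  3: x0=0xa4 x1=0x77 x2=0xa4 x3=0x4c x4=0x91 x5=0xdd  N=1 Z=0
after  4: x0=0x29 x1=0x77 x2=0xa4 x3=0x4c x4=0x91 x5=0xdd  N=0 Z=0
after  5: x0=0x29 x1=0x77 x2=0xa4 x3=0x4c x4=0x91 x5=0x68  N=0 Z=0
after  6: x0=0x29 x1=0x35 x2=0xa4 x3=0x4c x4=0x91 x5=0x68  N=0 Z=0
-- IRQ taken; context saved, return-PC = 7 --

K = 6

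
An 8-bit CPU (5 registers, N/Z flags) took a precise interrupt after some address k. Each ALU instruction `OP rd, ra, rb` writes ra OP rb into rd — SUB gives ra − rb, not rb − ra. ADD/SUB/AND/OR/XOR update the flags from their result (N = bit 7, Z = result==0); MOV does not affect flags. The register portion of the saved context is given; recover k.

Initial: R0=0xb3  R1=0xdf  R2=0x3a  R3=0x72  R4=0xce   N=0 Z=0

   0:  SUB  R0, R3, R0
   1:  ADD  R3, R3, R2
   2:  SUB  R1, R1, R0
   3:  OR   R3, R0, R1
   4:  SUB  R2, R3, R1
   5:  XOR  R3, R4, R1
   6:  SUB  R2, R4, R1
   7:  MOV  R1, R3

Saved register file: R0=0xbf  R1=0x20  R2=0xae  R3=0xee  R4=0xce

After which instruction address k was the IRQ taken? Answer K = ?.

after  0: R0=0xbf R1=0xdf R2=0x3a R3=0x72 R4=0xce  N=1 Z=0
after  1: R0=0xbf R1=0xdf R2=0x3a R3=0xac R4=0xce  N=1 Z=0
after  2: R0=0xbf R1=0x20 R2=0x3a R3=0xac R4=0xce  N=0 Z=0
after  3: R0=0xbf R1=0x20 R2=0x3a R3=0xbf R4=0xce  N=1 Z=0
after  4: R0=0xbf R1=0x20 R2=0x9f R3=0xbf R4=0xce  N=1 Z=0
after  5: R0=0xbf R1=0x20 R2=0x9f R3=0xee R4=0xce  N=1 Z=0
after  6: R0=0xbf R1=0x20 R2=0xae R3=0xee R4=0xce  N=1 Z=0
-- IRQ taken; context saved, return-PC = 7 --

K = 6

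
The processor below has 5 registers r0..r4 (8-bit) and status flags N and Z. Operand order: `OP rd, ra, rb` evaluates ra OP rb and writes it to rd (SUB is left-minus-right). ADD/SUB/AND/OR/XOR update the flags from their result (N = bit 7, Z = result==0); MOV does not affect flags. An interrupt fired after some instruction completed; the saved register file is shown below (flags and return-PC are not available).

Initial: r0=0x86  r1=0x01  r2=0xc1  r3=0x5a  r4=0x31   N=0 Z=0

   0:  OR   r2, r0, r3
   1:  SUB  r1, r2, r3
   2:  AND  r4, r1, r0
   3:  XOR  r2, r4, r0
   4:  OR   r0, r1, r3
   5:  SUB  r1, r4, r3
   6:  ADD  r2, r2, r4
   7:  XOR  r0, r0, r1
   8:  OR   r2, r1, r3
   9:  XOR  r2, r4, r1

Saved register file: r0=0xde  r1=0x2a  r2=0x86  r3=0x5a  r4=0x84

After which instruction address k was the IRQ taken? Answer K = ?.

K = 6

after  0: r0=0x86 r1=0x01 r2=0xde r3=0x5a r4=0x31  N=1 Z=0
after  1: r0=0x86 r1=0x84 r2=0xde r3=0x5a r4=0x31  N=1 Z=0
after  2: r0=0x86 r1=0x84 r2=0xde r3=0x5a r4=0x84  N=1 Z=0
after  3: r0=0x86 r1=0x84 r2=0x02 r3=0x5a r4=0x84  N=0 Z=0
after  4: r0=0xde r1=0x84 r2=0x02 r3=0x5a r4=0x84  N=1 Z=0
after  5: r0=0xde r1=0x2a r2=0x02 r3=0x5a r4=0x84  N=0 Z=0
after  6: r0=0xde r1=0x2a r2=0x86 r3=0x5a r4=0x84  N=1 Z=0
-- IRQ taken; context saved, return-PC = 7 --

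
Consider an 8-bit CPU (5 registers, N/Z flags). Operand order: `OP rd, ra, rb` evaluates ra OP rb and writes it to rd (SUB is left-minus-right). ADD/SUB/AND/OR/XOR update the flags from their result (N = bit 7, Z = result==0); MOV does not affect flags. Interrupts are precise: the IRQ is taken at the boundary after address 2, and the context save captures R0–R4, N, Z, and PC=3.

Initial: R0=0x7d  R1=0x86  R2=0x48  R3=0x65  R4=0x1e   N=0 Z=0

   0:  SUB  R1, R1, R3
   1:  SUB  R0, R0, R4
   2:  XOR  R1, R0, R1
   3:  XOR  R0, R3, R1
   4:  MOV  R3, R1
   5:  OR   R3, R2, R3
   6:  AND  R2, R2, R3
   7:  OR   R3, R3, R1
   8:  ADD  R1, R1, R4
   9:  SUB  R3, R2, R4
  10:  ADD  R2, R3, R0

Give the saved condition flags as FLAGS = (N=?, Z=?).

FLAGS = (N=0, Z=0)

after  0: R0=0x7d R1=0x21 R2=0x48 R3=0x65 R4=0x1e  N=0 Z=0
after  1: R0=0x5f R1=0x21 R2=0x48 R3=0x65 R4=0x1e  N=0 Z=0
after  2: R0=0x5f R1=0x7e R2=0x48 R3=0x65 R4=0x1e  N=0 Z=0
-- IRQ taken; context saved, return-PC = 3 --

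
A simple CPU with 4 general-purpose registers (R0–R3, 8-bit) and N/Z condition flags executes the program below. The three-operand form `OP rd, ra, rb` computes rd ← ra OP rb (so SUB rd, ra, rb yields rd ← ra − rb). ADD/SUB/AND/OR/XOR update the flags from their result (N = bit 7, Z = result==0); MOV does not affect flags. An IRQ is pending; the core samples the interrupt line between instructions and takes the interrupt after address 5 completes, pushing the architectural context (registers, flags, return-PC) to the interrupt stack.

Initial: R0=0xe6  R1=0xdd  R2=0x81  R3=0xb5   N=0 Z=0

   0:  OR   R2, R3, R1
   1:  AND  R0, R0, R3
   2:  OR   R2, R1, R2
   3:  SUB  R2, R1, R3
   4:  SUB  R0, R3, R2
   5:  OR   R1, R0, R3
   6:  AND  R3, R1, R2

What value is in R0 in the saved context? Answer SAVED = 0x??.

after  0: R0=0xe6 R1=0xdd R2=0xfd R3=0xb5  N=1 Z=0
after  1: R0=0xa4 R1=0xdd R2=0xfd R3=0xb5  N=1 Z=0
after  2: R0=0xa4 R1=0xdd R2=0xfd R3=0xb5  N=1 Z=0
after  3: R0=0xa4 R1=0xdd R2=0x28 R3=0xb5  N=0 Z=0
after  4: R0=0x8d R1=0xdd R2=0x28 R3=0xb5  N=1 Z=0
after  5: R0=0x8d R1=0xbd R2=0x28 R3=0xb5  N=1 Z=0
-- IRQ taken; context saved, return-PC = 6 --

SAVED = 0x8d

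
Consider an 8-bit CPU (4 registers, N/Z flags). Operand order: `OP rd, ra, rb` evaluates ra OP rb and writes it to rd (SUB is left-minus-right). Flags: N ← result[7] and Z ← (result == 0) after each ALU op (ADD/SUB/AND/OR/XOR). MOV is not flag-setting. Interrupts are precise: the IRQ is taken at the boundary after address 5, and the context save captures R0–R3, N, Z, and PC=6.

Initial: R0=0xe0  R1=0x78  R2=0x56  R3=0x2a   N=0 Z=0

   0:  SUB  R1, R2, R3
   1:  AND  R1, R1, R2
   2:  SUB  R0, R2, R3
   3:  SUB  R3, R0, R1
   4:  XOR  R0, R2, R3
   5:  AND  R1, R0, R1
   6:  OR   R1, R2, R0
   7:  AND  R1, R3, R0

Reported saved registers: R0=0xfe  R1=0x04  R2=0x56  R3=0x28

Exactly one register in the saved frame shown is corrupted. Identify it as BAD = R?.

after  0: R0=0xe0 R1=0x2c R2=0x56 R3=0x2a  N=0 Z=0
after  1: R0=0xe0 R1=0x04 R2=0x56 R3=0x2a  N=0 Z=0
after  2: R0=0x2c R1=0x04 R2=0x56 R3=0x2a  N=0 Z=0
after  3: R0=0x2c R1=0x04 R2=0x56 R3=0x28  N=0 Z=0
after  4: R0=0x7e R1=0x04 R2=0x56 R3=0x28  N=0 Z=0
after  5: R0=0x7e R1=0x04 R2=0x56 R3=0x28  N=0 Z=0
-- IRQ taken; context saved, return-PC = 6 --
mismatch: R0: reported 0xfe vs actual 0x7e

BAD = R0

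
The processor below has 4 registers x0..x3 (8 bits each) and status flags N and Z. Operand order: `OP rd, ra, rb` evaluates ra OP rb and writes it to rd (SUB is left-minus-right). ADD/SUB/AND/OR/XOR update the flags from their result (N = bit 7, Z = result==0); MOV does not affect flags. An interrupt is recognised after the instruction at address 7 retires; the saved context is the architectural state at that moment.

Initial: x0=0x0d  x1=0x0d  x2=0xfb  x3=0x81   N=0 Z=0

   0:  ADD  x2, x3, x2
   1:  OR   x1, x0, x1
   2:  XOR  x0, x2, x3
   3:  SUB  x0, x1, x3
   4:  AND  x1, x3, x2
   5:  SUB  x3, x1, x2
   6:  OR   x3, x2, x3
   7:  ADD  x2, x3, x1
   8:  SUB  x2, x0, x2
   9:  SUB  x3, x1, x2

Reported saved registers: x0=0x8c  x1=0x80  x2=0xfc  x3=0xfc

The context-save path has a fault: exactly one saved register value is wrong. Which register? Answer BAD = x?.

after  0: x0=0x0d x1=0x0d x2=0x7c x3=0x81  N=0 Z=0
after  1: x0=0x0d x1=0x0d x2=0x7c x3=0x81  N=0 Z=0
after  2: x0=0xfd x1=0x0d x2=0x7c x3=0x81  N=1 Z=0
after  3: x0=0x8c x1=0x0d x2=0x7c x3=0x81  N=1 Z=0
after  4: x0=0x8c x1=0x00 x2=0x7c x3=0x81  N=0 Z=1
after  5: x0=0x8c x1=0x00 x2=0x7c x3=0x84  N=1 Z=0
after  6: x0=0x8c x1=0x00 x2=0x7c x3=0xfc  N=1 Z=0
after  7: x0=0x8c x1=0x00 x2=0xfc x3=0xfc  N=1 Z=0
-- IRQ taken; context saved, return-PC = 8 --
mismatch: x1: reported 0x80 vs actual 0x00

BAD = x1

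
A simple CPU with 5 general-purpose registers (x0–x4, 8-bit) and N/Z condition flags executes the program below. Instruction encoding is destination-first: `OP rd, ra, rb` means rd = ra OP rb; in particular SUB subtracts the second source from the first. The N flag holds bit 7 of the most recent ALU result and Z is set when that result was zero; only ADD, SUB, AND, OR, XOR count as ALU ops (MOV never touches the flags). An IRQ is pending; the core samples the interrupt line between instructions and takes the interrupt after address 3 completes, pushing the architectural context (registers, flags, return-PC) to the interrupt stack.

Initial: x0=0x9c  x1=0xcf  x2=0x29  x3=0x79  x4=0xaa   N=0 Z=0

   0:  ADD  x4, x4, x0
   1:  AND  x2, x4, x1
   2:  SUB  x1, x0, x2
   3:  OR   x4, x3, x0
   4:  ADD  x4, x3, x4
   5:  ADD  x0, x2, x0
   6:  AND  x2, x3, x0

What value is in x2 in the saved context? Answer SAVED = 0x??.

after  0: x0=0x9c x1=0xcf x2=0x29 x3=0x79 x4=0x46  N=0 Z=0
after  1: x0=0x9c x1=0xcf x2=0x46 x3=0x79 x4=0x46  N=0 Z=0
after  2: x0=0x9c x1=0x56 x2=0x46 x3=0x79 x4=0x46  N=0 Z=0
after  3: x0=0x9c x1=0x56 x2=0x46 x3=0x79 x4=0xfd  N=1 Z=0
-- IRQ taken; context saved, return-PC = 4 --

SAVED = 0x46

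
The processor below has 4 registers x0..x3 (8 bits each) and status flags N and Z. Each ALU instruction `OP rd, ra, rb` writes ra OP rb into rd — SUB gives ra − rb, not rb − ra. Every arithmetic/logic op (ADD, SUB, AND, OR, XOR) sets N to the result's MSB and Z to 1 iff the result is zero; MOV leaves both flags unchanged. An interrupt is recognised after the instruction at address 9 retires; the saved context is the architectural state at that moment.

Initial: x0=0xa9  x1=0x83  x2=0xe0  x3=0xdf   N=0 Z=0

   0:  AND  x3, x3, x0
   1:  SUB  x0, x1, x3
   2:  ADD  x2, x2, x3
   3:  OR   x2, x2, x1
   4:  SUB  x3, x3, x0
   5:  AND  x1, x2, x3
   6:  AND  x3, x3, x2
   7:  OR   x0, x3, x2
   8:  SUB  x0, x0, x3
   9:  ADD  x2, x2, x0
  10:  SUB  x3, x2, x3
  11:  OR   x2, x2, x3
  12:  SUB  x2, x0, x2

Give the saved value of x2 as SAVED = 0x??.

SAVED = 0x4b

after  0: x0=0xa9 x1=0x83 x2=0xe0 x3=0x89  N=1 Z=0
after  1: x0=0xfa x1=0x83 x2=0xe0 x3=0x89  N=1 Z=0
after  2: x0=0xfa x1=0x83 x2=0x69 x3=0x89  N=0 Z=0
after  3: x0=0xfa x1=0x83 x2=0xeb x3=0x89  N=1 Z=0
after  4: x0=0xfa x1=0x83 x2=0xeb x3=0x8f  N=1 Z=0
after  5: x0=0xfa x1=0x8b x2=0xeb x3=0x8f  N=1 Z=0
after  6: x0=0xfa x1=0x8b x2=0xeb x3=0x8b  N=1 Z=0
after  7: x0=0xeb x1=0x8b x2=0xeb x3=0x8b  N=1 Z=0
after  8: x0=0x60 x1=0x8b x2=0xeb x3=0x8b  N=0 Z=0
after  9: x0=0x60 x1=0x8b x2=0x4b x3=0x8b  N=0 Z=0
-- IRQ taken; context saved, return-PC = 10 --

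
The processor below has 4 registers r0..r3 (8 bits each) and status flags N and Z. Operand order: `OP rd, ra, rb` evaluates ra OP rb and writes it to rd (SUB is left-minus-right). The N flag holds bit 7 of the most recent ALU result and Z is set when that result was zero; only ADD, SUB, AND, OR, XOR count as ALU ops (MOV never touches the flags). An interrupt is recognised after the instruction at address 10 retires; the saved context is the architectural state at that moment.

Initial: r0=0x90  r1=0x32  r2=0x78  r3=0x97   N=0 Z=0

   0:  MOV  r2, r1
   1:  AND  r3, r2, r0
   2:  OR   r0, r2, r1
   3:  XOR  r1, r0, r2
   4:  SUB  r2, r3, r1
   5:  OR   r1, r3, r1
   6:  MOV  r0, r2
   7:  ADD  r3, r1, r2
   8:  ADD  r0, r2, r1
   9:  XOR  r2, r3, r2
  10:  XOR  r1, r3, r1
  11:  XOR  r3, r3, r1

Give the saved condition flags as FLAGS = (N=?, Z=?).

FLAGS = (N=0, Z=0)

after  0: r0=0x90 r1=0x32 r2=0x32 r3=0x97  N=0 Z=0
after  1: r0=0x90 r1=0x32 r2=0x32 r3=0x10  N=0 Z=0
after  2: r0=0x32 r1=0x32 r2=0x32 r3=0x10  N=0 Z=0
after  3: r0=0x32 r1=0x00 r2=0x32 r3=0x10  N=0 Z=1
after  4: r0=0x32 r1=0x00 r2=0x10 r3=0x10  N=0 Z=0
after  5: r0=0x32 r1=0x10 r2=0x10 r3=0x10  N=0 Z=0
after  6: r0=0x10 r1=0x10 r2=0x10 r3=0x10  N=0 Z=0
after  7: r0=0x10 r1=0x10 r2=0x10 r3=0x20  N=0 Z=0
after  8: r0=0x20 r1=0x10 r2=0x10 r3=0x20  N=0 Z=0
after  9: r0=0x20 r1=0x10 r2=0x30 r3=0x20  N=0 Z=0
after 10: r0=0x20 r1=0x30 r2=0x30 r3=0x20  N=0 Z=0
-- IRQ taken; context saved, return-PC = 11 --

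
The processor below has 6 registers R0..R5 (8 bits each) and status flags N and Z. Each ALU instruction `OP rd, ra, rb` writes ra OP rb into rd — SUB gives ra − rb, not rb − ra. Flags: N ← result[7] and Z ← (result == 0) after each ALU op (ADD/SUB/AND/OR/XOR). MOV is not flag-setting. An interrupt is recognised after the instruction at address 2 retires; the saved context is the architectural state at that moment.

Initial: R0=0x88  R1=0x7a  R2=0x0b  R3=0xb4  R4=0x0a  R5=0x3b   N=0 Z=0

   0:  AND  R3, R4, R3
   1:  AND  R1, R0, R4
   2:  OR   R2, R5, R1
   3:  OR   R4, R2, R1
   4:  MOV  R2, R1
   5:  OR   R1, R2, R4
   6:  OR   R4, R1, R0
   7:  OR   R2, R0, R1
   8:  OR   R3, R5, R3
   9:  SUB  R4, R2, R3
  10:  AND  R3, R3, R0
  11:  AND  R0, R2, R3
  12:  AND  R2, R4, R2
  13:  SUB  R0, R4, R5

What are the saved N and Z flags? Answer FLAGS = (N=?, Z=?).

FLAGS = (N=0, Z=0)

after  0: R0=0x88 R1=0x7a R2=0x0b R3=0x00 R4=0x0a R5=0x3b  N=0 Z=1
after  1: R0=0x88 R1=0x08 R2=0x0b R3=0x00 R4=0x0a R5=0x3b  N=0 Z=0
after  2: R0=0x88 R1=0x08 R2=0x3b R3=0x00 R4=0x0a R5=0x3b  N=0 Z=0
-- IRQ taken; context saved, return-PC = 3 --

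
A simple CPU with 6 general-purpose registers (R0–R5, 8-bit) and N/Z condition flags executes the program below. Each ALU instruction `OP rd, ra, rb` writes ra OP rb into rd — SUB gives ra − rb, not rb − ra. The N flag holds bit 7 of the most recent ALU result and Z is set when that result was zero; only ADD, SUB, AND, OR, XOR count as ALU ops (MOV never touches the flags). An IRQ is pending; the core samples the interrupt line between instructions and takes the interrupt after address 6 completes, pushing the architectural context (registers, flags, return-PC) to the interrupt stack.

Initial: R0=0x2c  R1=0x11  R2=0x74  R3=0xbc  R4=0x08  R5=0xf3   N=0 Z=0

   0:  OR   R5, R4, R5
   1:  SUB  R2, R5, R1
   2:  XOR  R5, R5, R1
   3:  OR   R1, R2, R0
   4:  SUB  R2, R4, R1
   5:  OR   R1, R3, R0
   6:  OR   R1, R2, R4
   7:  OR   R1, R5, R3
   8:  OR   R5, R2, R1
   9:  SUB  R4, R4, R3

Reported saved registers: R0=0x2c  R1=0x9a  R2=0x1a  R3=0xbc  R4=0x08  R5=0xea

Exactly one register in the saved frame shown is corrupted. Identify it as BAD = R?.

BAD = R1

after  0: R0=0x2c R1=0x11 R2=0x74 R3=0xbc R4=0x08 R5=0xfb  N=1 Z=0
after  1: R0=0x2c R1=0x11 R2=0xea R3=0xbc R4=0x08 R5=0xfb  N=1 Z=0
after  2: R0=0x2c R1=0x11 R2=0xea R3=0xbc R4=0x08 R5=0xea  N=1 Z=0
after  3: R0=0x2c R1=0xee R2=0xea R3=0xbc R4=0x08 R5=0xea  N=1 Z=0
after  4: R0=0x2c R1=0xee R2=0x1a R3=0xbc R4=0x08 R5=0xea  N=0 Z=0
after  5: R0=0x2c R1=0xbc R2=0x1a R3=0xbc R4=0x08 R5=0xea  N=1 Z=0
after  6: R0=0x2c R1=0x1a R2=0x1a R3=0xbc R4=0x08 R5=0xea  N=0 Z=0
-- IRQ taken; context saved, return-PC = 7 --
mismatch: R1: reported 0x9a vs actual 0x1a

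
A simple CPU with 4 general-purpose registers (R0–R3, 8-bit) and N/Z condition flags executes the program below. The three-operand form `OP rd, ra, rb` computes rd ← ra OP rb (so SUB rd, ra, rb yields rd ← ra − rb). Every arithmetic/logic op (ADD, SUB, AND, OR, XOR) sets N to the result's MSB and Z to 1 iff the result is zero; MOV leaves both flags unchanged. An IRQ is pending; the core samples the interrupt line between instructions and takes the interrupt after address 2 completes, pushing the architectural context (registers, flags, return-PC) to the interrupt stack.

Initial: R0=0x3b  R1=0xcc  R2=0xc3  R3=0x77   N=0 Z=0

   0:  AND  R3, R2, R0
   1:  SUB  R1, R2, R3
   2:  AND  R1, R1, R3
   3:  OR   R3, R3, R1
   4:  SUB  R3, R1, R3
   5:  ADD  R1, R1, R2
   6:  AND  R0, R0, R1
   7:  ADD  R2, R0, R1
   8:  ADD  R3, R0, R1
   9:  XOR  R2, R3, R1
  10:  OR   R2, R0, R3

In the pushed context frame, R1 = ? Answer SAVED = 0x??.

SAVED = 0x00

after  0: R0=0x3b R1=0xcc R2=0xc3 R3=0x03  N=0 Z=0
after  1: R0=0x3b R1=0xc0 R2=0xc3 R3=0x03  N=1 Z=0
after  2: R0=0x3b R1=0x00 R2=0xc3 R3=0x03  N=0 Z=1
-- IRQ taken; context saved, return-PC = 3 --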